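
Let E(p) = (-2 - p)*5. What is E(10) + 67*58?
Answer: 3826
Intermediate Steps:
E(p) = -10 - 5*p
E(10) + 67*58 = (-10 - 5*10) + 67*58 = (-10 - 50) + 3886 = -60 + 3886 = 3826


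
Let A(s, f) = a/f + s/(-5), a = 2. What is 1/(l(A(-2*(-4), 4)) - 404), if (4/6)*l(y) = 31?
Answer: -2/715 ≈ -0.0027972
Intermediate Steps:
A(s, f) = 2/f - s/5 (A(s, f) = 2/f + s/(-5) = 2/f + s*(-1/5) = 2/f - s/5)
l(y) = 93/2 (l(y) = (3/2)*31 = 93/2)
1/(l(A(-2*(-4), 4)) - 404) = 1/(93/2 - 404) = 1/(-715/2) = -2/715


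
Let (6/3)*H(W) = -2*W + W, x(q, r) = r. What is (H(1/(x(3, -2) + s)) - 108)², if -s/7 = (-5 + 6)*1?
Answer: 3775249/324 ≈ 11652.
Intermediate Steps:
s = -7 (s = -7*(-5 + 6) = -7 ≈ -7.0000)
H(W) = -W/2 (H(W) = (-2*W + W)/2 = (-W)/2 = -W/2)
(H(1/(x(3, -2) + s)) - 108)² = (-1/(2*(-2 - 7)) - 108)² = (-½/(-9) - 108)² = (-½*(-⅑) - 108)² = (1/18 - 108)² = (-1943/18)² = 3775249/324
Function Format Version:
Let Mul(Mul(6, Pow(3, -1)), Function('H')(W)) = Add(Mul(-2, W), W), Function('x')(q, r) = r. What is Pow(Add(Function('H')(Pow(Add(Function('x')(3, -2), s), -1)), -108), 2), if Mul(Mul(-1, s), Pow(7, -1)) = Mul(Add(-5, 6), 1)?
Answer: Rational(3775249, 324) ≈ 11652.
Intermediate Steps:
s = -7 (s = Mul(-7, Mul(Add(-5, 6), 1)) = Mul(-7, Mul(1, 1)) = Mul(-7, 1) = -7)
Function('H')(W) = Mul(Rational(-1, 2), W) (Function('H')(W) = Mul(Rational(1, 2), Add(Mul(-2, W), W)) = Mul(Rational(1, 2), Mul(-1, W)) = Mul(Rational(-1, 2), W))
Pow(Add(Function('H')(Pow(Add(Function('x')(3, -2), s), -1)), -108), 2) = Pow(Add(Mul(Rational(-1, 2), Pow(Add(-2, -7), -1)), -108), 2) = Pow(Add(Mul(Rational(-1, 2), Pow(-9, -1)), -108), 2) = Pow(Add(Mul(Rational(-1, 2), Rational(-1, 9)), -108), 2) = Pow(Add(Rational(1, 18), -108), 2) = Pow(Rational(-1943, 18), 2) = Rational(3775249, 324)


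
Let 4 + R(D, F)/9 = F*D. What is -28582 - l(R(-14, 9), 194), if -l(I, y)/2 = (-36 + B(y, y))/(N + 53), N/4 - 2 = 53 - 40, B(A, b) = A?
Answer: -3229450/113 ≈ -28579.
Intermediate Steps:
N = 60 (N = 8 + 4*(53 - 40) = 8 + 4*13 = 8 + 52 = 60)
R(D, F) = -36 + 9*D*F (R(D, F) = -36 + 9*(F*D) = -36 + 9*(D*F) = -36 + 9*D*F)
l(I, y) = 72/113 - 2*y/113 (l(I, y) = -2*(-36 + y)/(60 + 53) = -2*(-36 + y)/113 = -2*(-36/113 + y/113) = 72/113 - 2*y/113)
-28582 - l(R(-14, 9), 194) = -28582 - (72/113 - 2/113*194) = -28582 - (72/113 - 388/113) = -28582 - 1*(-316/113) = -28582 + 316/113 = -3229450/113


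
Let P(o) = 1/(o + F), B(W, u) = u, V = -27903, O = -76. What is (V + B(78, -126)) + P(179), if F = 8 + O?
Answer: -3111218/111 ≈ -28029.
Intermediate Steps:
F = -68 (F = 8 - 76 = -68)
P(o) = 1/(-68 + o) (P(o) = 1/(o - 68) = 1/(-68 + o))
(V + B(78, -126)) + P(179) = (-27903 - 126) + 1/(-68 + 179) = -28029 + 1/111 = -3111218/111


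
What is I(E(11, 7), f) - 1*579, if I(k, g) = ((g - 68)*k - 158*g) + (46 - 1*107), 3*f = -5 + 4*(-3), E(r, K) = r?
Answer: -555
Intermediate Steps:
f = -17/3 (f = (-5 + 4*(-3))/3 = (-5 - 12)/3 = (⅓)*(-17) = -17/3 ≈ -5.6667)
I(k, g) = -61 - 158*g + k*(-68 + g) (I(k, g) = ((-68 + g)*k - 158*g) + (46 - 107) = (k*(-68 + g) - 158*g) - 61 = (-158*g + k*(-68 + g)) - 61 = -61 - 158*g + k*(-68 + g))
I(E(11, 7), f) - 1*579 = (-61 - 158*(-17/3) - 68*11 - 17/3*11) - 1*579 = (-61 + 2686/3 - 748 - 187/3) - 579 = 24 - 579 = -555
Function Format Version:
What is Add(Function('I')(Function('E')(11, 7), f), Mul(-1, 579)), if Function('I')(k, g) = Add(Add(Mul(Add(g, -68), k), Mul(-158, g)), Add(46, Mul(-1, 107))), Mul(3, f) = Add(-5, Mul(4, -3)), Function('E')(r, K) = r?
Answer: -555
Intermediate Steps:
f = Rational(-17, 3) (f = Mul(Rational(1, 3), Add(-5, Mul(4, -3))) = Mul(Rational(1, 3), Add(-5, -12)) = Mul(Rational(1, 3), -17) = Rational(-17, 3) ≈ -5.6667)
Function('I')(k, g) = Add(-61, Mul(-158, g), Mul(k, Add(-68, g))) (Function('I')(k, g) = Add(Add(Mul(Add(-68, g), k), Mul(-158, g)), Add(46, -107)) = Add(Add(Mul(k, Add(-68, g)), Mul(-158, g)), -61) = Add(Add(Mul(-158, g), Mul(k, Add(-68, g))), -61) = Add(-61, Mul(-158, g), Mul(k, Add(-68, g))))
Add(Function('I')(Function('E')(11, 7), f), Mul(-1, 579)) = Add(Add(-61, Mul(-158, Rational(-17, 3)), Mul(-68, 11), Mul(Rational(-17, 3), 11)), Mul(-1, 579)) = Add(Add(-61, Rational(2686, 3), -748, Rational(-187, 3)), -579) = Add(24, -579) = -555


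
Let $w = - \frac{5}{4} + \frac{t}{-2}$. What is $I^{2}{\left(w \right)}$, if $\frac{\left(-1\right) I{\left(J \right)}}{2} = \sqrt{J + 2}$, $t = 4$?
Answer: $-5$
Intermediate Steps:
$w = - \frac{13}{4}$ ($w = - \frac{5}{4} + \frac{4}{-2} = \left(-5\right) \frac{1}{4} + 4 \left(- \frac{1}{2}\right) = - \frac{5}{4} - 2 = - \frac{13}{4} \approx -3.25$)
$I{\left(J \right)} = - 2 \sqrt{2 + J}$ ($I{\left(J \right)} = - 2 \sqrt{J + 2} = - 2 \sqrt{2 + J}$)
$I^{2}{\left(w \right)} = \left(- 2 \sqrt{2 - \frac{13}{4}}\right)^{2} = \left(- 2 \sqrt{- \frac{5}{4}}\right)^{2} = \left(- 2 \frac{i \sqrt{5}}{2}\right)^{2} = \left(- i \sqrt{5}\right)^{2} = -5$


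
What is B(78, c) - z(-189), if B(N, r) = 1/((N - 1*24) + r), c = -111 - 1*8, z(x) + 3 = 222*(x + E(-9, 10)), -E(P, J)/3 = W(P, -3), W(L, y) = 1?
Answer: 2770754/65 ≈ 42627.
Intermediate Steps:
E(P, J) = -3 (E(P, J) = -3*1 = -3)
z(x) = -669 + 222*x (z(x) = -3 + 222*(x - 3) = -3 + 222*(-3 + x) = -3 + (-666 + 222*x) = -669 + 222*x)
c = -119 (c = -111 - 8 = -119)
B(N, r) = 1/(-24 + N + r) (B(N, r) = 1/((N - 24) + r) = 1/((-24 + N) + r) = 1/(-24 + N + r))
B(78, c) - z(-189) = 1/(-24 + 78 - 119) - (-669 + 222*(-189)) = 1/(-65) - (-669 - 41958) = -1/65 - 1*(-42627) = -1/65 + 42627 = 2770754/65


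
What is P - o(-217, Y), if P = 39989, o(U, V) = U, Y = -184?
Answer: 40206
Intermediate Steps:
P - o(-217, Y) = 39989 - 1*(-217) = 39989 + 217 = 40206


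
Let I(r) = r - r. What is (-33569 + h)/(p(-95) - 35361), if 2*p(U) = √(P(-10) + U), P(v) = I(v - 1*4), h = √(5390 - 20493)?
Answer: (33569 - I*√15103)/(35361 - I*√95/2) ≈ 0.94932 - 0.0033446*I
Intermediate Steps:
I(r) = 0
h = I*√15103 (h = √(-15103) = I*√15103 ≈ 122.89*I)
P(v) = 0
p(U) = √U/2 (p(U) = √(0 + U)/2 = √U/2)
(-33569 + h)/(p(-95) - 35361) = (-33569 + I*√15103)/(√(-95)/2 - 35361) = (-33569 + I*√15103)/((I*√95)/2 - 35361) = (-33569 + I*√15103)/(I*√95/2 - 35361) = (-33569 + I*√15103)/(-35361 + I*√95/2)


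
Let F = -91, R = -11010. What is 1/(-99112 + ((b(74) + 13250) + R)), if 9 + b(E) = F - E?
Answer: -1/97046 ≈ -1.0304e-5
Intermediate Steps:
b(E) = -100 - E (b(E) = -9 + (-91 - E) = -100 - E)
1/(-99112 + ((b(74) + 13250) + R)) = 1/(-99112 + (((-100 - 1*74) + 13250) - 11010)) = 1/(-99112 + (((-100 - 74) + 13250) - 11010)) = 1/(-99112 + ((-174 + 13250) - 11010)) = 1/(-99112 + (13076 - 11010)) = 1/(-99112 + 2066) = 1/(-97046) = -1/97046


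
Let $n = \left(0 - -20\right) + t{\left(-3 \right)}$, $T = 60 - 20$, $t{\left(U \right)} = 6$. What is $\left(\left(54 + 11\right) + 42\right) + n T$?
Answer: $1147$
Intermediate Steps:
$T = 40$ ($T = 60 - 20 = 40$)
$n = 26$ ($n = \left(0 - -20\right) + 6 = \left(0 + 20\right) + 6 = 20 + 6 = 26$)
$\left(\left(54 + 11\right) + 42\right) + n T = \left(\left(54 + 11\right) + 42\right) + 26 \cdot 40 = \left(65 + 42\right) + 1040 = 107 + 1040 = 1147$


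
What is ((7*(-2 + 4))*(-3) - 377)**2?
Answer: 175561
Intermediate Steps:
((7*(-2 + 4))*(-3) - 377)**2 = ((7*2)*(-3) - 377)**2 = (14*(-3) - 377)**2 = (-42 - 377)**2 = (-419)**2 = 175561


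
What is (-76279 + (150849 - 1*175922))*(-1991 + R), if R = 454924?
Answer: -45905665416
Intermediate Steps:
(-76279 + (150849 - 1*175922))*(-1991 + R) = (-76279 + (150849 - 1*175922))*(-1991 + 454924) = (-76279 + (150849 - 175922))*452933 = (-76279 - 25073)*452933 = -101352*452933 = -45905665416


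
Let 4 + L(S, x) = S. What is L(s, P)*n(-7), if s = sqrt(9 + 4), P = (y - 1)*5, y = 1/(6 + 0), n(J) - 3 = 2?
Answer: -20 + 5*sqrt(13) ≈ -1.9722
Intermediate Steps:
n(J) = 5 (n(J) = 3 + 2 = 5)
y = 1/6 ≈ 0.16667
P = -25/6 (P = (1/6 - 1)*5 = -5/6*5 = -25/6 ≈ -4.1667)
s = sqrt(13) ≈ 3.6056
L(S, x) = -4 + S
L(s, P)*n(-7) = (-4 + sqrt(13))*5 = -20 + 5*sqrt(13)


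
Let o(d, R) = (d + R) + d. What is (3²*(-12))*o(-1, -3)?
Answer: 540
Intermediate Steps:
o(d, R) = R + 2*d (o(d, R) = (R + d) + d = R + 2*d)
(3²*(-12))*o(-1, -3) = (3²*(-12))*(-3 + 2*(-1)) = (9*(-12))*(-3 - 2) = -108*(-5) = 540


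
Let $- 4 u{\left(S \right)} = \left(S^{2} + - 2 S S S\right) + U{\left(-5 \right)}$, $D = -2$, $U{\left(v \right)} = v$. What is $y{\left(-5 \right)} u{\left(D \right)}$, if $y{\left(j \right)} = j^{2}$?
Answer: $- \frac{375}{4} \approx -93.75$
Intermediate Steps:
$u{\left(S \right)} = \frac{5}{4} + \frac{S^{3}}{2} - \frac{S^{2}}{4}$ ($u{\left(S \right)} = - \frac{\left(S^{2} + - 2 S S S\right) - 5}{4} = - \frac{\left(S^{2} + - 2 S^{2} S\right) - 5}{4} = - \frac{\left(S^{2} - 2 S^{3}\right) - 5}{4} = - \frac{-5 + S^{2} - 2 S^{3}}{4} = \frac{5}{4} + \frac{S^{3}}{2} - \frac{S^{2}}{4}$)
$y{\left(-5 \right)} u{\left(D \right)} = \left(-5\right)^{2} \left(\frac{5}{4} + \frac{\left(-2\right)^{3}}{2} - \frac{\left(-2\right)^{2}}{4}\right) = 25 \left(\frac{5}{4} + \frac{1}{2} \left(-8\right) - 1\right) = 25 \left(\frac{5}{4} - 4 - 1\right) = 25 \left(- \frac{15}{4}\right) = - \frac{375}{4}$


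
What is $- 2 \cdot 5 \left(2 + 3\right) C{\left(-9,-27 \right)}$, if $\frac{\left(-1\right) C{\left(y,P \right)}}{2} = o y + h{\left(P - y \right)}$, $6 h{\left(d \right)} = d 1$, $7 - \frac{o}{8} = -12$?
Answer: $-137100$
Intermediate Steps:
$o = 152$ ($o = 56 - -96 = 56 + 96 = 152$)
$h{\left(d \right)} = \frac{d}{6}$ ($h{\left(d \right)} = \frac{d 1}{6} = \frac{d}{6}$)
$C{\left(y,P \right)} = - \frac{911 y}{3} - \frac{P}{3}$ ($C{\left(y,P \right)} = - 2 \left(152 y + \frac{P - y}{6}\right) = - 2 \left(152 y + \left(- \frac{y}{6} + \frac{P}{6}\right)\right) = - 2 \left(\frac{P}{6} + \frac{911 y}{6}\right) = - \frac{911 y}{3} - \frac{P}{3}$)
$- 2 \cdot 5 \left(2 + 3\right) C{\left(-9,-27 \right)} = - 2 \cdot 5 \left(2 + 3\right) \left(\left(- \frac{911}{3}\right) \left(-9\right) - -9\right) = - 2 \cdot 5 \cdot 5 \left(2733 + 9\right) = \left(-2\right) 25 \cdot 2742 = \left(-50\right) 2742 = -137100$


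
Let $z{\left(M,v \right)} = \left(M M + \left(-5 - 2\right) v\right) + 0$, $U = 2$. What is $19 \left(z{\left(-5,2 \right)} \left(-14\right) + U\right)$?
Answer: $-2888$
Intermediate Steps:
$z{\left(M,v \right)} = M^{2} - 7 v$ ($z{\left(M,v \right)} = \left(M^{2} - 7 v\right) + 0 = M^{2} - 7 v$)
$19 \left(z{\left(-5,2 \right)} \left(-14\right) + U\right) = 19 \left(\left(\left(-5\right)^{2} - 14\right) \left(-14\right) + 2\right) = 19 \left(\left(25 - 14\right) \left(-14\right) + 2\right) = 19 \left(11 \left(-14\right) + 2\right) = 19 \left(-154 + 2\right) = 19 \left(-152\right) = -2888$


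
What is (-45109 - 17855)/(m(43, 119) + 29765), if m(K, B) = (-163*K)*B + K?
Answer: 62964/804263 ≈ 0.078288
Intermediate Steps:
m(K, B) = K - 163*B*K (m(K, B) = -163*B*K + K = K - 163*B*K)
(-45109 - 17855)/(m(43, 119) + 29765) = (-45109 - 17855)/(43*(1 - 163*119) + 29765) = -62964/(43*(1 - 19397) + 29765) = -62964/(43*(-19396) + 29765) = -62964/(-834028 + 29765) = -62964/(-804263) = -62964*(-1/804263) = 62964/804263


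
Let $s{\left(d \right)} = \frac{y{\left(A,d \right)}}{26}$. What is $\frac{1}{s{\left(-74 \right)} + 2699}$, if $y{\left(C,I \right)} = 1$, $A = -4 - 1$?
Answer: $\frac{26}{70175} \approx 0.0003705$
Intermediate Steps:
$A = -5$
$s{\left(d \right)} = \frac{1}{26}$ ($s{\left(d \right)} = 1 \cdot \frac{1}{26} = \frac{1}{26}$)
$\frac{1}{s{\left(-74 \right)} + 2699} = \frac{1}{\frac{1}{26} + 2699} = \frac{1}{\frac{70175}{26}} = \frac{26}{70175}$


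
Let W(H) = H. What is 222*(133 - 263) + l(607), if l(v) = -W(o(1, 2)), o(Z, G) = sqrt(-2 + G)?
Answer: -28860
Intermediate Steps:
l(v) = 0 (l(v) = -sqrt(-2 + 2) = -sqrt(0) = -1*0 = 0)
222*(133 - 263) + l(607) = 222*(133 - 263) + 0 = 222*(-130) + 0 = -28860 + 0 = -28860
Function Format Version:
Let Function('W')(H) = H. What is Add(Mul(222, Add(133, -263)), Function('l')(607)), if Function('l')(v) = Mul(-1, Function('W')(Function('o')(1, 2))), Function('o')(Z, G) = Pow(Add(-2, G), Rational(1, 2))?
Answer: -28860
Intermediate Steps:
Function('l')(v) = 0 (Function('l')(v) = Mul(-1, Pow(Add(-2, 2), Rational(1, 2))) = Mul(-1, Pow(0, Rational(1, 2))) = Mul(-1, 0) = 0)
Add(Mul(222, Add(133, -263)), Function('l')(607)) = Add(Mul(222, Add(133, -263)), 0) = Add(Mul(222, -130), 0) = Add(-28860, 0) = -28860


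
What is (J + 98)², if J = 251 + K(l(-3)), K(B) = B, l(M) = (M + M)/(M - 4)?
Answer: 5997601/49 ≈ 1.2240e+5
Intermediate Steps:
l(M) = 2*M/(-4 + M) (l(M) = (2*M)/(-4 + M) = 2*M/(-4 + M))
J = 1763/7 (J = 251 + 2*(-3)/(-4 - 3) = 251 + 2*(-3)/(-7) = 251 + 2*(-3)*(-⅐) = 251 + 6/7 = 1763/7 ≈ 251.86)
(J + 98)² = (1763/7 + 98)² = (2449/7)² = 5997601/49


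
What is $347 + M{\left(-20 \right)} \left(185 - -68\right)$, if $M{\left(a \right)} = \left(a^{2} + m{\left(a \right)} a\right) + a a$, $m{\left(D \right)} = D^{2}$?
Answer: $-1821253$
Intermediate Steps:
$M{\left(a \right)} = a^{3} + 2 a^{2}$ ($M{\left(a \right)} = \left(a^{2} + a^{2} a\right) + a a = \left(a^{2} + a^{3}\right) + a^{2} = a^{3} + 2 a^{2}$)
$347 + M{\left(-20 \right)} \left(185 - -68\right) = 347 + \left(-20\right)^{2} \left(2 - 20\right) \left(185 - -68\right) = 347 + 400 \left(-18\right) \left(185 + 68\right) = 347 - 1821600 = -1821253$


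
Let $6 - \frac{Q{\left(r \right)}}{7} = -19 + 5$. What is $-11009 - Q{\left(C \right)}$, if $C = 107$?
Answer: $-11149$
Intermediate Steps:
$Q{\left(r \right)} = 140$ ($Q{\left(r \right)} = 42 - 7 \left(-19 + 5\right) = 42 - -98 = 42 + 98 = 140$)
$-11009 - Q{\left(C \right)} = -11009 - 140 = -11149$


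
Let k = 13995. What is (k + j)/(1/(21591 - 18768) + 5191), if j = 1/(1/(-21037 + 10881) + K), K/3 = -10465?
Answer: 12596995114321197/4672454894572474 ≈ 2.6960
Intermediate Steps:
K = -31395 (K = 3*(-10465) = -31395)
j = -10156/318847621 (j = 1/(1/(-21037 + 10881) - 31395) = 1/(1/(-10156) - 31395) = 1/(-1/10156 - 31395) = 1/(-318847621/10156) = -10156/318847621 ≈ -3.1852e-5)
(k + j)/(1/(21591 - 18768) + 5191) = (13995 - 10156/318847621)/(1/(21591 - 18768) + 5191) = 4462272445739/(318847621*(1/2823 + 5191)) = 4462272445739/(318847621*(14654194/2823)) = (4462272445739/318847621)*(2823/14654194) = 12596995114321197/4672454894572474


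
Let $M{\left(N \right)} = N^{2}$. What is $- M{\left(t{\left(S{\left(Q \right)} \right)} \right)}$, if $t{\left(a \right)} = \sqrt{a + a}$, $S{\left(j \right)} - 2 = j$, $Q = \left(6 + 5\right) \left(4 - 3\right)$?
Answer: $-26$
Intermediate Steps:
$Q = 11$ ($Q = 11 \cdot 1 = 11$)
$S{\left(j \right)} = 2 + j$
$t{\left(a \right)} = \sqrt{2} \sqrt{a}$ ($t{\left(a \right)} = \sqrt{2 a} = \sqrt{2} \sqrt{a}$)
$- M{\left(t{\left(S{\left(Q \right)} \right)} \right)} = - \left(\sqrt{2} \sqrt{2 + 11}\right)^{2} = - \left(\sqrt{2} \sqrt{13}\right)^{2} = - \left(\sqrt{26}\right)^{2} = \left(-1\right) 26 = -26$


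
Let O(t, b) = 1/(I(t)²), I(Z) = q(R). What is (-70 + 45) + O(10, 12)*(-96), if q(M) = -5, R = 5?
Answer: -721/25 ≈ -28.840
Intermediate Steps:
I(Z) = -5
O(t, b) = 1/25 (O(t, b) = 1/((-5)²) = 1/25)
(-70 + 45) + O(10, 12)*(-96) = (-70 + 45) + (1/25)*(-96) = -25 - 96/25 = -721/25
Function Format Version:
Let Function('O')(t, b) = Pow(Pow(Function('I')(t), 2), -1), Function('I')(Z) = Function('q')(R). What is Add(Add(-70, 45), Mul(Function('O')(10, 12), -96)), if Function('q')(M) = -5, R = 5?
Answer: Rational(-721, 25) ≈ -28.840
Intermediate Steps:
Function('I')(Z) = -5
Function('O')(t, b) = Rational(1, 25) (Function('O')(t, b) = Pow(Pow(-5, 2), -1) = Pow(25, -1) = Rational(1, 25))
Add(Add(-70, 45), Mul(Function('O')(10, 12), -96)) = Add(Add(-70, 45), Mul(Rational(1, 25), -96)) = Add(-25, Rational(-96, 25)) = Rational(-721, 25)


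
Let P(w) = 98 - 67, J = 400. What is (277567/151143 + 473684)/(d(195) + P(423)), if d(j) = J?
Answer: 71594298379/65142633 ≈ 1099.0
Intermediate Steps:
d(j) = 400
P(w) = 31
(277567/151143 + 473684)/(d(195) + P(423)) = (277567/151143 + 473684)/(400 + 31) = (277567*(1/151143) + 473684)/431 = (277567/151143 + 473684)*(1/431) = (71594298379/151143)*(1/431) = 71594298379/65142633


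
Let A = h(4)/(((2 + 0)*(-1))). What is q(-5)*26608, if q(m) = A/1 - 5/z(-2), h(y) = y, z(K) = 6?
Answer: -226168/3 ≈ -75389.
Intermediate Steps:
A = -2 (A = 4/(((2 + 0)*(-1))) = 4/((2*(-1))) = 4/(-2) = 4*(-1/2) = -2)
q(m) = -17/6 (q(m) = -2/1 - 5/6 = -2*1 - 5*1/6 = -2 - 5/6 = -17/6)
q(-5)*26608 = -17/6*26608 = -226168/3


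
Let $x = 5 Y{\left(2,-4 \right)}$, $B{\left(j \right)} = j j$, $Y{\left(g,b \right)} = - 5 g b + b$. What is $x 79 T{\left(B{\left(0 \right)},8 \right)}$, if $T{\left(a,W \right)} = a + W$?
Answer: $113760$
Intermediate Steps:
$Y{\left(g,b \right)} = b - 5 b g$ ($Y{\left(g,b \right)} = - 5 b g + b = b - 5 b g$)
$B{\left(j \right)} = j^{2}$
$T{\left(a,W \right)} = W + a$
$x = 180$ ($x = 5 \left(- 4 \left(1 - 10\right)\right) = 5 \left(\left(-4\right) \left(-9\right)\right) = 5 \cdot 36 = 180$)
$x 79 T{\left(B{\left(0 \right)},8 \right)} = 180 \cdot 79 \left(8 + 0^{2}\right) = 14220 \left(8 + 0\right) = 14220 \cdot 8 = 113760$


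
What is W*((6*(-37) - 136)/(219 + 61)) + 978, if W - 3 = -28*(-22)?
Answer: 26119/140 ≈ 186.56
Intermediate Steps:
W = 619 (W = 3 - 28*(-22) = 3 + 616 = 619)
W*((6*(-37) - 136)/(219 + 61)) + 978 = 619*((6*(-37) - 136)/(219 + 61)) + 978 = 619*((-222 - 136)/280) + 978 = 619*(-358*1/280) + 978 = 619*(-179/140) + 978 = -110801/140 + 978 = 26119/140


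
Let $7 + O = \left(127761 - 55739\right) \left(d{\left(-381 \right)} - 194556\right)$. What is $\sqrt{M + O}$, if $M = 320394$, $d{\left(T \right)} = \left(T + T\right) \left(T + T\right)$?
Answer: $\sqrt{27807150323} \approx 1.6675 \cdot 10^{5}$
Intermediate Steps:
$d{\left(T \right)} = 4 T^{2}$ ($d{\left(T \right)} = 2 T 2 T = 4 T^{2}$)
$O = 27806829929$ ($O = -7 + \left(127761 - 55739\right) \left(4 \left(-381\right)^{2} - 194556\right) = -7 + 72022 \left(4 \cdot 145161 - 194556\right) = -7 + 72022 \left(580644 - 194556\right) = -7 + 72022 \cdot 386088 = -7 + 27806829936 = 27806829929$)
$\sqrt{M + O} = \sqrt{320394 + 27806829929} = \sqrt{27807150323}$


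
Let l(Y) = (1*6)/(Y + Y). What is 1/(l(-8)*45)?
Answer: -8/135 ≈ -0.059259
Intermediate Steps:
l(Y) = 3/Y (l(Y) = 6/((2*Y)) = 6*(1/(2*Y)) = 3/Y)
1/(l(-8)*45) = 1/((3/(-8))*45) = 1/((3*(-⅛))*45) = 1/(-3/8*45) = 1/(-135/8) = -8/135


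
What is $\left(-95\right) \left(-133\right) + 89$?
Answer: $12724$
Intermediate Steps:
$\left(-95\right) \left(-133\right) + 89 = 12635 + 89 = 12724$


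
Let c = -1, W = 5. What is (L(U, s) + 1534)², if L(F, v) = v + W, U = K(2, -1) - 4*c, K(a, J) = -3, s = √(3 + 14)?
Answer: (1539 + √17)² ≈ 2.3812e+6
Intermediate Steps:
s = √17 ≈ 4.1231
U = 1 (U = -3 - 4*(-1) = -3 + 4 = 1)
L(F, v) = 5 + v (L(F, v) = v + 5 = 5 + v)
(L(U, s) + 1534)² = ((5 + √17) + 1534)² = (1539 + √17)²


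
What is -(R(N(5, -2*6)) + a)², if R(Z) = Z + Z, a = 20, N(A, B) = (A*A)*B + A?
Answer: -324900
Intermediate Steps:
N(A, B) = A + B*A² (N(A, B) = A²*B + A = B*A² + A = A + B*A²)
R(Z) = 2*Z
-(R(N(5, -2*6)) + a)² = -(2*(5*(1 + 5*(-2*6))) + 20)² = -(2*(5*(1 + 5*(-12))) + 20)² = -(2*(5*(1 - 60)) + 20)² = -(2*(5*(-59)) + 20)² = -(2*(-295) + 20)² = -(-590 + 20)² = -1*(-570)² = -1*324900 = -324900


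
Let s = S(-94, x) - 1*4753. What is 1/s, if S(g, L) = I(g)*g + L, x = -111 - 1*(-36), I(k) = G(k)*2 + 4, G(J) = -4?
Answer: -1/4452 ≈ -0.00022462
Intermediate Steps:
I(k) = -4 (I(k) = -4*2 + 4 = -8 + 4 = -4)
x = -75 (x = -111 + 36 = -75)
S(g, L) = L - 4*g (S(g, L) = -4*g + L = L - 4*g)
s = -4452 (s = (-75 - 4*(-94)) - 1*4753 = (-75 + 376) - 4753 = 301 - 4753 = -4452)
1/s = 1/(-4452) = -1/4452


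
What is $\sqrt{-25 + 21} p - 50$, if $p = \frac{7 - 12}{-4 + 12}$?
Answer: $-50 - \frac{5 i}{4} \approx -50.0 - 1.25 i$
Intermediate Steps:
$p = - \frac{5}{8} \approx -0.625$
$\sqrt{-25 + 21} p - 50 = \sqrt{-25 + 21} \left(- \frac{5}{8}\right) - 50 = \sqrt{-4} \left(- \frac{5}{8}\right) - 50 = 2 i \left(- \frac{5}{8}\right) - 50 = - \frac{5 i}{4} - 50 = -50 - \frac{5 i}{4}$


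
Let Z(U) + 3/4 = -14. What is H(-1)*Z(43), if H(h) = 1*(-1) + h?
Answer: 59/2 ≈ 29.500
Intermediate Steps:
H(h) = -1 + h
Z(U) = -59/4 (Z(U) = -¾ - 14 = -59/4)
H(-1)*Z(43) = (-1 - 1)*(-59/4) = -2*(-59/4) = 59/2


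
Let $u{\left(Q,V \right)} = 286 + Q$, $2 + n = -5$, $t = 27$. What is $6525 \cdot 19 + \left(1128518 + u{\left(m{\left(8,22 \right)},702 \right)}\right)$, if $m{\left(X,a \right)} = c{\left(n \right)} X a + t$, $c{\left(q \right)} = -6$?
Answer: $1251750$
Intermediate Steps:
$n = -7$ ($n = -2 - 5 = -7$)
$m{\left(X,a \right)} = 27 - 6 X a$ ($m{\left(X,a \right)} = - 6 X a + 27 = 27 - 6 X a$)
$6525 \cdot 19 + \left(1128518 + u{\left(m{\left(8,22 \right)},702 \right)}\right) = 6525 \cdot 19 + \left(1128518 + \left(286 + \left(27 - 48 \cdot 22\right)\right)\right) = 123975 + \left(1128518 + \left(286 + \left(27 - 1056\right)\right)\right) = 123975 + \left(1128518 + \left(286 - 1029\right)\right) = 123975 + \left(1128518 - 743\right) = 123975 + 1127775 = 1251750$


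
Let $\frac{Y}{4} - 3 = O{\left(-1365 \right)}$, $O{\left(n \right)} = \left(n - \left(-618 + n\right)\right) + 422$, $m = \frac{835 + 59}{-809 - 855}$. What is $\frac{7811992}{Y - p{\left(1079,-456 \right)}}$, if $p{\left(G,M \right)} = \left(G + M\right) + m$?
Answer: $\frac{6499577344}{2953215} \approx 2200.8$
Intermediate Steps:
$m = - \frac{447}{832}$ ($m = \frac{894}{-1664} = 894 \left(- \frac{1}{1664}\right) = - \frac{447}{832} \approx -0.53726$)
$O{\left(n \right)} = 1040$ ($O{\left(n \right)} = 618 + 422 = 1040$)
$p{\left(G,M \right)} = - \frac{447}{832} + G + M$ ($p{\left(G,M \right)} = \left(G + M\right) - \frac{447}{832} = - \frac{447}{832} + G + M$)
$Y = 4172$ ($Y = 12 + 4 \cdot 1040 = 12 + 4160 = 4172$)
$\frac{7811992}{Y - p{\left(1079,-456 \right)}} = \frac{7811992}{4172 - \left(- \frac{447}{832} + 1079 - 456\right)} = \frac{7811992}{4172 - \frac{517889}{832}} = \frac{7811992}{\frac{2953215}{832}} = 7811992 \cdot \frac{832}{2953215} = \frac{6499577344}{2953215}$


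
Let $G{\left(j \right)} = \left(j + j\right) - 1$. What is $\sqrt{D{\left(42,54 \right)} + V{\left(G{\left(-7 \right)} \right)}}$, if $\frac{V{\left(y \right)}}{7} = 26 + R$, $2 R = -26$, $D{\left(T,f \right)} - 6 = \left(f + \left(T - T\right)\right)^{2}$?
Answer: $\sqrt{3013} \approx 54.891$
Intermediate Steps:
$D{\left(T,f \right)} = 6 + f^{2}$ ($D{\left(T,f \right)} = 6 + \left(f + \left(T - T\right)\right)^{2} = 6 + \left(f + 0\right)^{2} = 6 + f^{2}$)
$R = -13$ ($R = \frac{1}{2} \left(-26\right) = -13$)
$G{\left(j \right)} = -1 + 2 j$ ($G{\left(j \right)} = 2 j - 1 = -1 + 2 j$)
$V{\left(y \right)} = 91$ ($V{\left(y \right)} = 7 \left(26 - 13\right) = 7 \cdot 13 = 91$)
$\sqrt{D{\left(42,54 \right)} + V{\left(G{\left(-7 \right)} \right)}} = \sqrt{\left(6 + 54^{2}\right) + 91} = \sqrt{\left(6 + 2916\right) + 91} = \sqrt{2922 + 91} = \sqrt{3013}$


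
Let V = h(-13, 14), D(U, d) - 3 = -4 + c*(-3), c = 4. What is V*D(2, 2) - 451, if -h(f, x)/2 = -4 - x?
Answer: -919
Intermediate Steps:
D(U, d) = -13 (D(U, d) = 3 + (-4 + 4*(-3)) = 3 + (-4 - 12) = 3 - 16 = -13)
h(f, x) = 8 + 2*x (h(f, x) = -2*(-4 - x) = 8 + 2*x)
V = 36 (V = 8 + 2*14 = 8 + 28 = 36)
V*D(2, 2) - 451 = 36*(-13) - 451 = -468 - 451 = -919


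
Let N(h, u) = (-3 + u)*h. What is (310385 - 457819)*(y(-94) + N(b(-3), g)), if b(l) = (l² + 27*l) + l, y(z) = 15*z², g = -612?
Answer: -26341295610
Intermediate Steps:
b(l) = l² + 28*l
N(h, u) = h*(-3 + u)
(310385 - 457819)*(y(-94) + N(b(-3), g)) = (310385 - 457819)*(15*(-94)² + (-3*(28 - 3))*(-3 - 612)) = -147434*(15*8836 - 3*25*(-615)) = -147434*(132540 - 75*(-615)) = -147434*(132540 + 46125) = -147434*178665 = -26341295610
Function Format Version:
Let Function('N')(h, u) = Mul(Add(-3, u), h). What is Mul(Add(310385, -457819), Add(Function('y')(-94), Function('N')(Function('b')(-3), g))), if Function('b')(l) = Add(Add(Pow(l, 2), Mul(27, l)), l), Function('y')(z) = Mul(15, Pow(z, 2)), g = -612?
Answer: -26341295610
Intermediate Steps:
Function('b')(l) = Add(Pow(l, 2), Mul(28, l))
Function('N')(h, u) = Mul(h, Add(-3, u))
Mul(Add(310385, -457819), Add(Function('y')(-94), Function('N')(Function('b')(-3), g))) = Mul(Add(310385, -457819), Add(Mul(15, Pow(-94, 2)), Mul(Mul(-3, Add(28, -3)), Add(-3, -612)))) = Mul(-147434, Add(Mul(15, 8836), Mul(Mul(-3, 25), -615))) = Mul(-147434, Add(132540, Mul(-75, -615))) = Mul(-147434, Add(132540, 46125)) = Mul(-147434, 178665) = -26341295610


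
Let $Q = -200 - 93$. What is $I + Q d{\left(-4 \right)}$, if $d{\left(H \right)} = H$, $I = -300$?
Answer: $872$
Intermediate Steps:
$Q = -293$ ($Q = -200 - 93 = -293$)
$I + Q d{\left(-4 \right)} = -300 - -1172 = -300 + 1172 = 872$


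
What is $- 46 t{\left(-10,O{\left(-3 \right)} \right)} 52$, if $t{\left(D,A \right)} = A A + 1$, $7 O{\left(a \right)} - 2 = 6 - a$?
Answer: $- \frac{406640}{49} \approx -8298.8$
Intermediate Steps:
$O{\left(a \right)} = \frac{8}{7} - \frac{a}{7}$ ($O{\left(a \right)} = \frac{2}{7} + \frac{6 - a}{7} = \frac{2}{7} - \left(- \frac{6}{7} + \frac{a}{7}\right) = \frac{8}{7} - \frac{a}{7}$)
$t{\left(D,A \right)} = 1 + A^{2}$ ($t{\left(D,A \right)} = A^{2} + 1 = 1 + A^{2}$)
$- 46 t{\left(-10,O{\left(-3 \right)} \right)} 52 = - 46 \left(1 + \left(\frac{8}{7} - - \frac{3}{7}\right)^{2}\right) 52 = - 46 \left(1 + \left(\frac{8}{7} + \frac{3}{7}\right)^{2}\right) 52 = - 46 \left(1 + \left(\frac{11}{7}\right)^{2}\right) 52 = - 46 \left(1 + \frac{121}{49}\right) 52 = \left(-46\right) \frac{170}{49} \cdot 52 = \left(- \frac{7820}{49}\right) 52 = - \frac{406640}{49}$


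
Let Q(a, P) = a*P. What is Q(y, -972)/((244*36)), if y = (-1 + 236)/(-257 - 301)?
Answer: 705/15128 ≈ 0.046602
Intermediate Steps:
y = -235/558 (y = 235/(-558) = 235*(-1/558) = -235/558 ≈ -0.42115)
Q(a, P) = P*a
Q(y, -972)/((244*36)) = (-972*(-235/558))/((244*36)) = (12690/31)/8784 = (12690/31)*(1/8784) = 705/15128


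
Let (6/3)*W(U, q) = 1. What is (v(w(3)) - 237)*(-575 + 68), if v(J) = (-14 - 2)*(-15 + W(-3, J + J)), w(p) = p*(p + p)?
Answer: 2535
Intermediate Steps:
W(U, q) = ½ (W(U, q) = (½)*1 = ½)
w(p) = 2*p² (w(p) = p*(2*p) = 2*p²)
v(J) = 232 (v(J) = (-14 - 2)*(-15 + ½) = -16*(-29/2) = 232)
(v(w(3)) - 237)*(-575 + 68) = (232 - 237)*(-575 + 68) = -5*(-507) = 2535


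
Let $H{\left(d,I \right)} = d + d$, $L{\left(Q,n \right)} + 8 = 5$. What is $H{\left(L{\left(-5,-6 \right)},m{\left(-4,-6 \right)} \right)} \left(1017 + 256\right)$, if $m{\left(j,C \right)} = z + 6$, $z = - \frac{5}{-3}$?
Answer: $-7638$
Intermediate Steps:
$L{\left(Q,n \right)} = -3$ ($L{\left(Q,n \right)} = -8 + 5 = -3$)
$z = \frac{5}{3}$ ($z = \left(-5\right) \left(- \frac{1}{3}\right) = \frac{5}{3} \approx 1.6667$)
$m{\left(j,C \right)} = \frac{23}{3}$ ($m{\left(j,C \right)} = \frac{5}{3} + 6 = \frac{23}{3}$)
$H{\left(d,I \right)} = 2 d$
$H{\left(L{\left(-5,-6 \right)},m{\left(-4,-6 \right)} \right)} \left(1017 + 256\right) = 2 \left(-3\right) \left(1017 + 256\right) = \left(-6\right) 1273 = -7638$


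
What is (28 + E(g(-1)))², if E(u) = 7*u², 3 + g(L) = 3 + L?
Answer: 1225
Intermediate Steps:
g(L) = L (g(L) = -3 + (3 + L) = L)
(28 + E(g(-1)))² = (28 + 7*(-1)²)² = (28 + 7*1)² = (28 + 7)² = 35² = 1225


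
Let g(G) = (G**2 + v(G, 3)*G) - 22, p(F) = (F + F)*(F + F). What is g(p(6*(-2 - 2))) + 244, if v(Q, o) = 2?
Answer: 5313246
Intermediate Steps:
p(F) = 4*F**2 (p(F) = (2*F)*(2*F) = 4*F**2)
g(G) = -22 + G**2 + 2*G (g(G) = (G**2 + 2*G) - 22 = -22 + G**2 + 2*G)
g(p(6*(-2 - 2))) + 244 = (-22 + (4*(6*(-2 - 2))**2)**2 + 2*(4*(6*(-2 - 2))**2)) + 244 = (-22 + (4*(6*(-4))**2)**2 + 2*(4*(6*(-4))**2)) + 244 = (-22 + (4*(-24)**2)**2 + 2*(4*(-24)**2)) + 244 = (-22 + (4*576)**2 + 2*(4*576)) + 244 = (-22 + 2304**2 + 2*2304) + 244 = (-22 + 5308416 + 4608) + 244 = 5313002 + 244 = 5313246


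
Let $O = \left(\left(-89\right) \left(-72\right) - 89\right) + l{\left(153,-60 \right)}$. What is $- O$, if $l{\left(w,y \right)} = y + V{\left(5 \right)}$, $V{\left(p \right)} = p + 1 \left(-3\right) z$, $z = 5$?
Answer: $-6249$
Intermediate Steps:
$V{\left(p \right)} = -15 + p$ ($V{\left(p \right)} = p + 1 \left(-3\right) 5 = p - 15 = -15 + p$)
$l{\left(w,y \right)} = -10 + y$ ($l{\left(w,y \right)} = y + \left(-15 + 5\right) = y - 10 = -10 + y$)
$O = 6249$ ($O = \left(\left(-89\right) \left(-72\right) - 89\right) - 70 = \left(6408 - 89\right) - 70 = 6319 - 70 = 6249$)
$- O = \left(-1\right) 6249 = -6249$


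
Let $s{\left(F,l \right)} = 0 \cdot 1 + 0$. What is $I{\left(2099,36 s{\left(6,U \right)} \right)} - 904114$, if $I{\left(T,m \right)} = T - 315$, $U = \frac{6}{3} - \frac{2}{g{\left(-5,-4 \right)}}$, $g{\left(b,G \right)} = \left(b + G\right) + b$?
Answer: $-902330$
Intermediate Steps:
$g{\left(b,G \right)} = G + 2 b$ ($g{\left(b,G \right)} = \left(G + b\right) + b = G + 2 b$)
$U = \frac{15}{7}$ ($U = \frac{6}{3} - \frac{2}{-4 + 2 \left(-5\right)} = 6 \cdot \frac{1}{3} - \frac{2}{-4 - 10} = 2 - \frac{2}{-14} = 2 - - \frac{1}{7} = 2 + \frac{1}{7} = \frac{15}{7} \approx 2.1429$)
$s{\left(F,l \right)} = 0$ ($s{\left(F,l \right)} = 0 + 0 = 0$)
$I{\left(T,m \right)} = -315 + T$ ($I{\left(T,m \right)} = T - 315 = -315 + T$)
$I{\left(2099,36 s{\left(6,U \right)} \right)} - 904114 = \left(-315 + 2099\right) - 904114 = 1784 - 904114 = -902330$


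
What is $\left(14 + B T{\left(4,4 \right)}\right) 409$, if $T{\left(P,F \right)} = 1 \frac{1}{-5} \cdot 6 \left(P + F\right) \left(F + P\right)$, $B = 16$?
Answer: $- \frac{2484266}{5} \approx -4.9685 \cdot 10^{5}$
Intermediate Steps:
$T{\left(P,F \right)} = - \frac{6 \left(F + P\right)^{2}}{5}$ ($T{\left(P,F \right)} = 1 \left(- \frac{1}{5}\right) 6 \left(F + P\right) \left(F + P\right) = \left(- \frac{1}{5}\right) 6 \left(F + P\right)^{2} = - \frac{6 \left(F + P\right)^{2}}{5}$)
$\left(14 + B T{\left(4,4 \right)}\right) 409 = \left(14 + 16 \left(- \frac{6 \left(4 + 4\right)^{2}}{5}\right)\right) 409 = \left(14 + 16 \left(- \frac{6 \cdot 8^{2}}{5}\right)\right) 409 = \left(14 + 16 \left(\left(- \frac{6}{5}\right) 64\right)\right) 409 = \left(14 + 16 \left(- \frac{384}{5}\right)\right) 409 = \left(14 - \frac{6144}{5}\right) 409 = \left(- \frac{6074}{5}\right) 409 = - \frac{2484266}{5}$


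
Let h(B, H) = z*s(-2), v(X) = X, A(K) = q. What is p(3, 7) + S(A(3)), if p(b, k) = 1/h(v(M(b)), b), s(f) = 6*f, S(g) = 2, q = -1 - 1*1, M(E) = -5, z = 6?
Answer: 143/72 ≈ 1.9861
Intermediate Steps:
q = -2 (q = -1 - 1 = -2)
A(K) = -2
h(B, H) = -72 (h(B, H) = 6*(6*(-2)) = 6*(-12) = -72)
p(b, k) = -1/72 (p(b, k) = 1/(-72) = -1/72)
p(3, 7) + S(A(3)) = -1/72 + 2 = 143/72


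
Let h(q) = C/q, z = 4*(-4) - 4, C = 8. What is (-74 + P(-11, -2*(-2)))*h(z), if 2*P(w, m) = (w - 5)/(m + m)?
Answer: 30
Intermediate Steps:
P(w, m) = (-5 + w)/(4*m) (P(w, m) = ((w - 5)/(m + m))/2 = ((-5 + w)/((2*m)))/2 = ((-5 + w)*(1/(2*m)))/2 = ((-5 + w)/(2*m))/2 = (-5 + w)/(4*m))
z = -20 (z = -16 - 4 = -20)
h(q) = 8/q
(-74 + P(-11, -2*(-2)))*h(z) = (-74 + (-5 - 11)/(4*((-2*(-2)))))*(8/(-20)) = (-74 + (¼)*(-16)/4)*(8*(-1/20)) = (-74 + (¼)*(¼)*(-16))*(-⅖) = (-74 - 1)*(-⅖) = -75*(-⅖) = 30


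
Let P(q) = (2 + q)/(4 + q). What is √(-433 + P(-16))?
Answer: I*√15546/6 ≈ 20.781*I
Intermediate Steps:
P(q) = (2 + q)/(4 + q)
√(-433 + P(-16)) = √(-433 + (2 - 16)/(4 - 16)) = √(-433 - 14/(-12)) = √(-433 - 1/12*(-14)) = √(-433 + 7/6) = √(-2591/6) = I*√15546/6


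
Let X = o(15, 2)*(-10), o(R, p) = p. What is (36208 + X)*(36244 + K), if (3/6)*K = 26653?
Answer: 3240635400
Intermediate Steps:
K = 53306 (K = 2*26653 = 53306)
X = -20 (X = 2*(-10) = -20)
(36208 + X)*(36244 + K) = (36208 - 20)*(36244 + 53306) = 36188*89550 = 3240635400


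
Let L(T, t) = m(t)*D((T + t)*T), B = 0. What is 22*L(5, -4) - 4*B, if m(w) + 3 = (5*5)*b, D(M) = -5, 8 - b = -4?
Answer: -32670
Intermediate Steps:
b = 12 (b = 8 - 1*(-4) = 8 + 4 = 12)
m(w) = 297 (m(w) = -3 + (5*5)*12 = -3 + 25*12 = -3 + 300 = 297)
L(T, t) = -1485 (L(T, t) = 297*(-5) = -1485)
22*L(5, -4) - 4*B = 22*(-1485) - 4*0 = -32670 + 0 = -32670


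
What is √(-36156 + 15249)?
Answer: 3*I*√2323 ≈ 144.59*I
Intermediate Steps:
√(-36156 + 15249) = √(-20907) = 3*I*√2323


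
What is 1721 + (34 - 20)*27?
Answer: 2099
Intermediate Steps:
1721 + (34 - 20)*27 = 1721 + 14*27 = 1721 + 378 = 2099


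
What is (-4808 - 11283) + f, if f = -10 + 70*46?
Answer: -12881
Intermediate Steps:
f = 3210 (f = -10 + 3220 = 3210)
(-4808 - 11283) + f = (-4808 - 11283) + 3210 = -16091 + 3210 = -12881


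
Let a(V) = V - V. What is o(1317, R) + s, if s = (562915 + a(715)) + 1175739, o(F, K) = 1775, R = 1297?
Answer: 1740429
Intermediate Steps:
a(V) = 0
s = 1738654 (s = (562915 + 0) + 1175739 = 562915 + 1175739 = 1738654)
o(1317, R) + s = 1775 + 1738654 = 1740429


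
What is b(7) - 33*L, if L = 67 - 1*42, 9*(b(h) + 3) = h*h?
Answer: -7403/9 ≈ -822.56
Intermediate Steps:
b(h) = -3 + h**2/9 (b(h) = -3 + (h*h)/9 = -3 + h**2/9)
L = 25 (L = 67 - 42 = 25)
b(7) - 33*L = (-3 + (1/9)*7**2) - 33*25 = (-3 + (1/9)*49) - 825 = (-3 + 49/9) - 825 = 22/9 - 825 = -7403/9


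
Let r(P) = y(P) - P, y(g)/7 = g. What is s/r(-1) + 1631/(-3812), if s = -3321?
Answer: 2108311/3812 ≈ 553.07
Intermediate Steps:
y(g) = 7*g
r(P) = 6*P (r(P) = 7*P - P = 6*P)
s/r(-1) + 1631/(-3812) = -3321/(6*(-1)) + 1631/(-3812) = -3321/(-6) + 1631*(-1/3812) = -3321*(-1/6) - 1631/3812 = 1107/2 - 1631/3812 = 2108311/3812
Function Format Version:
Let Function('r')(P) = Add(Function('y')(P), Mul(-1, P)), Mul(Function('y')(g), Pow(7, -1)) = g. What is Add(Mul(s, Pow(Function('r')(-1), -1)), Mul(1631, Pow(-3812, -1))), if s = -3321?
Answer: Rational(2108311, 3812) ≈ 553.07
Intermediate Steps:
Function('y')(g) = Mul(7, g)
Function('r')(P) = Mul(6, P) (Function('r')(P) = Add(Mul(7, P), Mul(-1, P)) = Mul(6, P))
Add(Mul(s, Pow(Function('r')(-1), -1)), Mul(1631, Pow(-3812, -1))) = Add(Mul(-3321, Pow(Mul(6, -1), -1)), Mul(1631, Pow(-3812, -1))) = Add(Mul(-3321, Pow(-6, -1)), Mul(1631, Rational(-1, 3812))) = Add(Mul(-3321, Rational(-1, 6)), Rational(-1631, 3812)) = Add(Rational(1107, 2), Rational(-1631, 3812)) = Rational(2108311, 3812)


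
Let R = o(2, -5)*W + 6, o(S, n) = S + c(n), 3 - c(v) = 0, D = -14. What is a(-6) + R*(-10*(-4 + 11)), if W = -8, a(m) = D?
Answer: 2366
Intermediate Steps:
a(m) = -14
c(v) = 3 (c(v) = 3 - 1*0 = 3 + 0 = 3)
o(S, n) = 3 + S (o(S, n) = S + 3 = 3 + S)
R = -34 (R = (3 + 2)*(-8) + 6 = 5*(-8) + 6 = -40 + 6 = -34)
a(-6) + R*(-10*(-4 + 11)) = -14 - (-340)*(-4 + 11) = -14 - (-340)*7 = -14 - 34*(-70) = -14 + 2380 = 2366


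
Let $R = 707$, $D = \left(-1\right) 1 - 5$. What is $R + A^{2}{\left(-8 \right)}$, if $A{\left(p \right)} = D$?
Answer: $743$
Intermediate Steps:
$D = -6$ ($D = -1 - 5 = -6$)
$A{\left(p \right)} = -6$
$R + A^{2}{\left(-8 \right)} = 707 + \left(-6\right)^{2} = 707 + 36 = 743$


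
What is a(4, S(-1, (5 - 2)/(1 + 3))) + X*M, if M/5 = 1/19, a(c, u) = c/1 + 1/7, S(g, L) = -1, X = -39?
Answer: -814/133 ≈ -6.1203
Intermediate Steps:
a(c, u) = ⅐ + c (a(c, u) = c*1 + 1*(⅐) = c + ⅐ = ⅐ + c)
M = 5/19 ≈ 0.26316
a(4, S(-1, (5 - 2)/(1 + 3))) + X*M = (⅐ + 4) - 39*5/19 = 29/7 - 195/19 = -814/133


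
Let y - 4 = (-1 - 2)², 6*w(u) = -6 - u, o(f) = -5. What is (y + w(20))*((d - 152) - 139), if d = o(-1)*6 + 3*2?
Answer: -2730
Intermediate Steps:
d = -24 (d = -5*6 + 3*2 = -30 + 6 = -24)
w(u) = -1 - u/6 (w(u) = (-6 - u)/6 = -1 - u/6)
y = 13 (y = 4 + (-1 - 2)² = 4 + (-3)² = 4 + 9 = 13)
(y + w(20))*((d - 152) - 139) = (13 + (-1 - ⅙*20))*((-24 - 152) - 139) = (13 + (-1 - 10/3))*(-176 - 139) = (13 - 13/3)*(-315) = (26/3)*(-315) = -2730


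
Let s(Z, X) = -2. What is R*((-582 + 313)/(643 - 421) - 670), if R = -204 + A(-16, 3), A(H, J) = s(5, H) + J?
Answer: 30248827/222 ≈ 1.3626e+5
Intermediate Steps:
A(H, J) = -2 + J
R = -203 (R = -204 + (-2 + 3) = -204 + 1 = -203)
R*((-582 + 313)/(643 - 421) - 670) = -203*((-582 + 313)/(643 - 421) - 670) = -203*(-269/222 - 670) = -203*(-149009/222) = 30248827/222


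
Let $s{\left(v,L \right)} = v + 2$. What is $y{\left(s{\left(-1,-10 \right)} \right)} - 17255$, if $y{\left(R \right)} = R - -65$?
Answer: $-17189$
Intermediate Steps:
$s{\left(v,L \right)} = 2 + v$
$y{\left(R \right)} = 65 + R$ ($y{\left(R \right)} = R + 65 = 65 + R$)
$y{\left(s{\left(-1,-10 \right)} \right)} - 17255 = \left(65 + \left(2 - 1\right)\right) - 17255 = \left(65 + 1\right) - 17255 = 66 - 17255 = -17189$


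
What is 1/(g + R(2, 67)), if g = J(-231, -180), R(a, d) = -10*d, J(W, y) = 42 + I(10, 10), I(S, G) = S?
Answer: -1/618 ≈ -0.0016181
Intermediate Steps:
J(W, y) = 52 (J(W, y) = 42 + 10 = 52)
g = 52
1/(g + R(2, 67)) = 1/(52 - 10*67) = 1/(52 - 670) = 1/(-618) = -1/618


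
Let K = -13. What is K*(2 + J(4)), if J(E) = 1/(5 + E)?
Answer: -247/9 ≈ -27.444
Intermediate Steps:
K*(2 + J(4)) = -13*(2 + 1/(5 + 4)) = -13*(2 + 1/9) = -13*19/9 = -247/9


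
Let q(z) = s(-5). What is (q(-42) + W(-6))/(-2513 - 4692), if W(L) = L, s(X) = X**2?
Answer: -19/7205 ≈ -0.0026371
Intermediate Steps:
q(z) = 25 (q(z) = (-5)**2 = 25)
(q(-42) + W(-6))/(-2513 - 4692) = (25 - 6)/(-2513 - 4692) = 19/(-7205) = 19*(-1/7205) = -19/7205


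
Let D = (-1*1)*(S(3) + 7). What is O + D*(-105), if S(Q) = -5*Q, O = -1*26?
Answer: -866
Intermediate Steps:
O = -26
D = 8 (D = (-1*1)*(-5*3 + 7) = -(-15 + 7) = -1*(-8) = 8)
O + D*(-105) = -26 + 8*(-105) = -26 - 840 = -866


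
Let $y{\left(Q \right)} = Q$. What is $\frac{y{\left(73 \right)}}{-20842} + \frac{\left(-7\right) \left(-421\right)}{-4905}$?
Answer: $- \frac{61779439}{102230010} \approx -0.60432$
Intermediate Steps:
$\frac{y{\left(73 \right)}}{-20842} + \frac{\left(-7\right) \left(-421\right)}{-4905} = \frac{73}{-20842} + \frac{\left(-7\right) \left(-421\right)}{-4905} = 73 \left(- \frac{1}{20842}\right) + 2947 \left(- \frac{1}{4905}\right) = - \frac{73}{20842} - \frac{2947}{4905} = - \frac{61779439}{102230010}$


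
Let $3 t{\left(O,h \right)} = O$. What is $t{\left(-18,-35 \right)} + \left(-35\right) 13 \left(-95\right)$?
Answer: $43219$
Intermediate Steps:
$t{\left(O,h \right)} = \frac{O}{3}$
$t{\left(-18,-35 \right)} + \left(-35\right) 13 \left(-95\right) = \frac{1}{3} \left(-18\right) + \left(-35\right) 13 \left(-95\right) = -6 - -43225 = -6 + 43225 = 43219$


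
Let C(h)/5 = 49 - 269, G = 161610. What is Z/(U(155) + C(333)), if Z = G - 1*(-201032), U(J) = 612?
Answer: -181321/244 ≈ -743.12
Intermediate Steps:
C(h) = -1100 (C(h) = 5*(49 - 269) = 5*(-220) = -1100)
Z = 362642 (Z = 161610 - 1*(-201032) = 161610 + 201032 = 362642)
Z/(U(155) + C(333)) = 362642/(612 - 1100) = 362642/(-488) = 362642*(-1/488) = -181321/244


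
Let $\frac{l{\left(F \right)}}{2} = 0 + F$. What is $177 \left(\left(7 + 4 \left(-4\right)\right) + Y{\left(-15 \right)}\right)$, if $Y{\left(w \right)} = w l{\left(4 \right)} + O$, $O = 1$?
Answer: $-22656$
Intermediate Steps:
$l{\left(F \right)} = 2 F$ ($l{\left(F \right)} = 2 \left(0 + F\right) = 2 F$)
$Y{\left(w \right)} = 1 + 8 w$ ($Y{\left(w \right)} = w 2 \cdot 4 + 1 = w 8 + 1 = 8 w + 1 = 1 + 8 w$)
$177 \left(\left(7 + 4 \left(-4\right)\right) + Y{\left(-15 \right)}\right) = 177 \left(\left(7 + 4 \left(-4\right)\right) + \left(1 + 8 \left(-15\right)\right)\right) = 177 \left(\left(7 - 16\right) + \left(1 - 120\right)\right) = 177 \left(-9 - 119\right) = 177 \left(-128\right) = -22656$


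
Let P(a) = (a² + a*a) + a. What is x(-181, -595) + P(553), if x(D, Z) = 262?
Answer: 612433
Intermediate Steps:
P(a) = a + 2*a² (P(a) = (a² + a²) + a = 2*a² + a = a + 2*a²)
x(-181, -595) + P(553) = 262 + 553*(1 + 2*553) = 262 + 553*(1 + 1106) = 262 + 553*1107 = 262 + 612171 = 612433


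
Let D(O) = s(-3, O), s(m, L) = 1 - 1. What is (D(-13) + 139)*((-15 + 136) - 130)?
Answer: -1251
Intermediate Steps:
s(m, L) = 0
D(O) = 0
(D(-13) + 139)*((-15 + 136) - 130) = (0 + 139)*((-15 + 136) - 130) = 139*(121 - 130) = 139*(-9) = -1251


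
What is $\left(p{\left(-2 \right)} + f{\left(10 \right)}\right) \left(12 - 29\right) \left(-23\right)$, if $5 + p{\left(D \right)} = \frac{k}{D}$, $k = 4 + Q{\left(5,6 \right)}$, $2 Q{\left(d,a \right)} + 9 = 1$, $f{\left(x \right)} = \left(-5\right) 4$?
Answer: $-9775$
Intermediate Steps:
$f{\left(x \right)} = -20$
$Q{\left(d,a \right)} = -4$ ($Q{\left(d,a \right)} = - \frac{9}{2} + \frac{1}{2} \cdot 1 = - \frac{9}{2} + \frac{1}{2} = -4$)
$k = 0$ ($k = 4 - 4 = 0$)
$p{\left(D \right)} = -5$ ($p{\left(D \right)} = -5 + \frac{0}{D} = -5 + 0 = -5$)
$\left(p{\left(-2 \right)} + f{\left(10 \right)}\right) \left(12 - 29\right) \left(-23\right) = \left(-5 - 20\right) \left(12 - 29\right) \left(-23\right) = \left(-25\right) \left(-17\right) \left(-23\right) = 425 \left(-23\right) = -9775$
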